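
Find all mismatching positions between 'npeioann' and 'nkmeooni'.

Differing positions: 2, 3, 4, 6, 8. Hamming distance = 5.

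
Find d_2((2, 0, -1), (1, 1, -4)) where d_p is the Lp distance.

(Σ|x_i - y_i|^2)^(1/2) = (|2 - 1|^2 + |0 - 1|^2 + |-1 - (-4)|^2)^(1/2)
= (1^2 + 1^2 + 3^2)^(1/2) = (1 + 1 + 9)^(1/2) = (11)^(1/2) ≈ 3.3166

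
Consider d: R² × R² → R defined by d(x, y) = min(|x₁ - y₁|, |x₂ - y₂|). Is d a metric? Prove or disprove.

No. d fails identity of indiscernibles: take x = (1, 0) and y = (1, 1). Then d(x,y) = min(|1 - 1|, |0 - 1|) = min(0, 1) = 0, yet x ≠ y.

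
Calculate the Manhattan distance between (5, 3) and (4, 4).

Σ|x_i - y_i| = |5 - 4| + |3 - 4| = 1 + 1 = 2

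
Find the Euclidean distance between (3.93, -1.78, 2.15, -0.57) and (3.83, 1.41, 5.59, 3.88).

√(Σ(x_i - y_i)²) = √((3.93 - 3.83)² + (-1.78 - 1.41)² + (2.15 - 5.59)² + (-0.57 - 3.88)²)
= √(0.1² + (-3.19)² + (-3.44)² + (-4.45)²) = √(0.01 + 10.1761 + 11.8336 + 19.8025) = √41.8222 ≈ 6.467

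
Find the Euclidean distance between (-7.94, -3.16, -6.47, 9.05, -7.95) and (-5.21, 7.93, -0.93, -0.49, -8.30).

√(Σ(x_i - y_i)²) = √((-7.94 - (-5.21))² + (-3.16 - 7.93)² + (-6.47 - (-0.93))² + (9.05 - (-0.49))² + (-7.95 - (-8.3))²)
= √((-2.73)² + (-11.09)² + (-5.54)² + 9.54² + 0.35²) = √(7.4529 + 122.9881 + 30.6916 + 91.0116 + 0.1225) = √252.2667 ≈ 15.8829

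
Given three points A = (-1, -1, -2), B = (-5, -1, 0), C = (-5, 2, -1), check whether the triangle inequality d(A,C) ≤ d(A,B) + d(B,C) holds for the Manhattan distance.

d(A,B) = 4 + 0 + 2 = 6, d(B,C) = 0 + 3 + 1 = 4, d(A,C) = 4 + 3 + 1 = 8.
d(A,C) = 8 ≤ 6 + 4 = 10. Triangle inequality is satisfied.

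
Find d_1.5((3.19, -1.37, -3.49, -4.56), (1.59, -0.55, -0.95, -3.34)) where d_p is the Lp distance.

(Σ|x_i - y_i|^1.5)^(1/1.5) = (|3.19 - 1.59|^1.5 + |-1.37 - (-0.55)|^1.5 + |-3.49 - (-0.95)|^1.5 + |-4.56 - (-3.34)|^1.5)^(1/1.5)
= (1.6^1.5 + 0.82^1.5 + 2.54^1.5 + 1.22^1.5)^(1/1.5) ≈ (2.0239 + 0.7425 + 4.0481 + 1.3475)^(1/1.5) = (8.162)^(1/1.5) ≈ 4.0538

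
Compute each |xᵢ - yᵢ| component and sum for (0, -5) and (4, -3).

Σ|x_i - y_i| = |0 - 4| + |-5 - (-3)| = 4 + 2 = 6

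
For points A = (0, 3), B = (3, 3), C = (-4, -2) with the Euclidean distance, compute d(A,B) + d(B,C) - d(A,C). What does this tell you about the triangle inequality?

d(A,B) = √(3² + 0²) = √9 = 3, d(B,C) = √(7² + 5²) = √74 ≈ 8.6023, d(A,C) = √(4² + 5²) = √41 ≈ 6.4031.
d(A,B) + d(B,C) - d(A,C) = 3 + 8.6023 - 6.4031 = 11.6023 - 6.4031 = 5.1992 (to 4 decimal places). This is ≥ 0, so the triangle inequality holds for these points.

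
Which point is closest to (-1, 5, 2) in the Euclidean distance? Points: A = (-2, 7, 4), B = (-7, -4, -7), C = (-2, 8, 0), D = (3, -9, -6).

Distances: d(A) = 3, d(B) ≈ 14.0712, d(C) ≈ 3.7417, d(D) ≈ 16.6132. Nearest: A = (-2, 7, 4) with distance 3.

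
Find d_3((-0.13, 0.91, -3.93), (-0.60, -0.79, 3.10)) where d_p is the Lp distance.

(Σ|x_i - y_i|^3)^(1/3) = (|-0.13 - (-0.6)|^3 + |0.91 - (-0.79)|^3 + |-3.93 - 3.1|^3)^(1/3)
= (0.47^3 + 1.7^3 + 7.03^3)^(1/3) ≈ (0.1038 + 4.913 + 347.4289)^(1/3) = (352.4457)^(1/3) ≈ 7.0637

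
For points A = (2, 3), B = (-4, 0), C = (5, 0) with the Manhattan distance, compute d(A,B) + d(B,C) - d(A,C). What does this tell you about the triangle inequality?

d(A,B) = 6 + 3 = 9, d(B,C) = 9 + 0 = 9, d(A,C) = 3 + 3 = 6.
d(A,B) + d(B,C) - d(A,C) = 9 + 9 - 6 = 18 - 6 = 12. This is ≥ 0, so the triangle inequality holds for these points.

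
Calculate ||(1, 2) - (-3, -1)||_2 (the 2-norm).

(Σ|x_i - y_i|^2)^(1/2) = (|1 - (-3)|^2 + |2 - (-1)|^2)^(1/2)
= (4^2 + 3^2)^(1/2) = (16 + 9)^(1/2) = (25)^(1/2) = 5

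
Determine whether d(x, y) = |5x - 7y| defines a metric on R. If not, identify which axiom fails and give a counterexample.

No. d fails symmetry: d(3, 4) = |5·3 - 7·4| = |-13| = 13, but d(4, 3) = |5·4 - 7·3| = |-1| = 1. Since 13 ≠ 1, d(x,y) ≠ d(y,x) in general.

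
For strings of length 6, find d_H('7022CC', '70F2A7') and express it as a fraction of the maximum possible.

Differing positions: 3, 5, 6. Hamming distance = 3. The maximum possible Hamming distance for length-6 strings is 6, so d_H/6 = 3/6 = 0.5.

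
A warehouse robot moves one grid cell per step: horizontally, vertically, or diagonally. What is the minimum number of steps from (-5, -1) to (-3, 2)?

max(|x_i - y_i|) = max(|-5 - (-3)|, |-1 - 2|) = max(2, 3) = 3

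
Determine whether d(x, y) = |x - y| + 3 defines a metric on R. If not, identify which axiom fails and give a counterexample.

No. d fails identity of indiscernibles (specifically d(x,x) = 0): d(-8, -8) = |-8 - (-8)| + 3 = 0 + 3 = 3 ≠ 0.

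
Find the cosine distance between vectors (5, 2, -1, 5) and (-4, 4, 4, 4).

With u = (5, 2, -1, 5), v = (-4, 4, 4, 4):
u·v = 5·(-4) + 2·4 + (-1)·4 + 5·4 = (-20) + 8 + (-4) + 20 = 4.
|u| = √(5² + 2² + (-1)² + 5²) = √55, |v| = √((-4)² + 4² + 4² + 4²) = √64, so |u||v| = √(55·64) = √3520.
cos θ = (u·v)/(|u||v|) = 4/√3520 ≈ 0.0674
Cosine distance = 1 - cos θ ≈ 1 - 0.0674 = 0.9326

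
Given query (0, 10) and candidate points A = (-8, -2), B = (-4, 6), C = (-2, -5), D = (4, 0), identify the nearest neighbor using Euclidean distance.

Distances: d(A) ≈ 14.4222, d(B) ≈ 5.6569, d(C) ≈ 15.1327, d(D) ≈ 10.7703. Nearest: B = (-4, 6) with distance 5.6569.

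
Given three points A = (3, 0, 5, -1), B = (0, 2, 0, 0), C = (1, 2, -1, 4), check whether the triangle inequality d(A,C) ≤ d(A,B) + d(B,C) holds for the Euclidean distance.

d(A,B) = √(3² + 2² + 5² + 1²) = √39 ≈ 6.245, d(B,C) = √(1² + 0² + 1² + 4²) = √18 ≈ 4.2426, d(A,C) = √(2² + 2² + 6² + 5²) = √69 ≈ 8.3066.
d(A,C) ≈ 8.3066 ≤ 6.245 + 4.2426 = 10.4876. Triangle inequality is satisfied.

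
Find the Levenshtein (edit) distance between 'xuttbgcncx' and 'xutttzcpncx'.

Let D[i][j] be the edit distance between the first i characters of 'xuttbgcncx' and the first j characters of 'xutttzcpncx', with D[i][0] = i, D[0][j] = j, and D[i][j] = D[i-1][j-1] if the characters match, else 1 + min(D[i-1][j], D[i][j-1], D[i-1][j-1]). Filling the table (rows: prefixes of 'xuttbgcncx', columns: prefixes of 'xutttzcpncx'):
     ε  x  u  t  t  t  z  c  p  n  c  x
  ε  0  1  2  3  4  5  6  7  8  9 10 11
  x  1  0  1  2  3  4  5  6  7  8  9 10
  u  2  1  0  1  2  3  4  5  6  7  8  9
  t  3  2  1  0  1  2  3  4  5  6  7  8
  t  4  3  2  1  0  1  2  3  4  5  6  7
  b  5  4  3  2  1  1  2  3  4  5  6  7
  g  6  5  4  3  2  2  2  3  4  5  6  7
  c  7  6  5  4  3  3  3  2  3  4  5  6
  n  8  7  6  5  4  4  4  3  3  3  4  5
  c  9  8  7  6  5  5  5  4  4  4  3  4
  x 10  9  8  7  6  6  6  5  5  5  4  3
The bottom-right entry gives D[10][11] = 3, so no sequence of fewer than 3 edits works. Backtracking through the table gives one optimal edit sequence (3 edits):
  xuttbgcncx → xutttgcncx (sub b→t @5)
  xutttgcncx → xutttzcncx (sub g→z @6)
  xutttzcncx → xutttzcpncx (ins p @8)
Edit distance = 3.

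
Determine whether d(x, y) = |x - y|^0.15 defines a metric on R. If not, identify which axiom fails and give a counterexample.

Yes. With 0 < p = 0.15 ≤ 1, d(x,y) = |x-y|^0.15 is a metric on R. Non-negativity and symmetry are immediate; |x-y|^0.15 = 0 ⟺ |x-y| = 0 ⟺ x = y. For the triangle inequality, the function t ↦ t^0.15 is subadditive on [0,∞) when p ≤ 1, so |x-z|^0.15 ≤ (|x-y| + |y-z|)^0.15 ≤ |x-y|^0.15 + |y-z|^0.15.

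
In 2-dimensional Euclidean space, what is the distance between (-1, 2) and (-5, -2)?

√(Σ(x_i - y_i)²) = √((-1 - (-5))² + (2 - (-2))²)
= √(4² + 4²) = √(16 + 16) = √32 ≈ 5.6569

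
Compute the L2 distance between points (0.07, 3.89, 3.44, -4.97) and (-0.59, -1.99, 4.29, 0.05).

(Σ|x_i - y_i|^2)^(1/2) = (|0.07 - (-0.59)|^2 + |3.89 - (-1.99)|^2 + |3.44 - 4.29|^2 + |-4.97 - 0.05|^2)^(1/2)
= (0.66^2 + 5.88^2 + 0.85^2 + 5.02^2)^(1/2) = (0.4356 + 34.5744 + 0.7225 + 25.2004)^(1/2) = (60.9329)^(1/2) ≈ 7.806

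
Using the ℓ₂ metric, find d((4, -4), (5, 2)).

√(Σ(x_i - y_i)²) = √((4 - 5)² + (-4 - 2)²)
= √((-1)² + (-6)²) = √(1 + 36) = √37 ≈ 6.0828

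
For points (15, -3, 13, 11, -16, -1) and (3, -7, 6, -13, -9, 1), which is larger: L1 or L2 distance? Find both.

L1 = |15 - 3| + |-3 - (-7)| + |13 - 6| + |11 - (-13)| + |-16 - (-9)| + |-1 - 1| = 12 + 4 + 7 + 24 + 7 + 2 = 56
L2 = √(12² + 4² + 7² + 24² + 7² + 2²) = √838 ≈ 28.9482
L1 ≥ L2 always (equality iff movement is along one axis); L1 > L2 here.
Ratio L1/L2 = 56/√838 ≈ 1.9345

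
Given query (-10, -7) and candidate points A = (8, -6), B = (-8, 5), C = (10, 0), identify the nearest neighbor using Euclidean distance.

Distances: d(A) ≈ 18.0278, d(B) ≈ 12.1655, d(C) ≈ 21.1896. Nearest: B = (-8, 5) with distance 12.1655.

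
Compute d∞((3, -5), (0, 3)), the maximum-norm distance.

max(|x_i - y_i|) = max(|3 - 0|, |-5 - 3|) = max(3, 8) = 8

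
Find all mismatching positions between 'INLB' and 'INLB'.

Differing positions: none. Hamming distance = 0.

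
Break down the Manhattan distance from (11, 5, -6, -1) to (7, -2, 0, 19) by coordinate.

Σ|x_i - y_i| = |11 - 7| + |5 - (-2)| + |-6 - 0| + |-1 - 19| = 4 + 7 + 6 + 20 = 37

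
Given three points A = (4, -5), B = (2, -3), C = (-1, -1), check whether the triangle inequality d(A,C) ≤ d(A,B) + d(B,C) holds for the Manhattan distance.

d(A,B) = 2 + 2 = 4, d(B,C) = 3 + 2 = 5, d(A,C) = 5 + 4 = 9.
d(A,C) = 9 ≤ 4 + 5 = 9. Triangle inequality is satisfied.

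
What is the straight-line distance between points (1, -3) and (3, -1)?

√(Σ(x_i - y_i)²) = √((1 - 3)² + (-3 - (-1))²)
= √((-2)² + (-2)²) = √(4 + 4) = √8 ≈ 2.8284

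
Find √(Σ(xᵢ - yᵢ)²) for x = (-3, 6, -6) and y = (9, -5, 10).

√(Σ(x_i - y_i)²) = √((-3 - 9)² + (6 - (-5))² + (-6 - 10)²)
= √((-12)² + 11² + (-16)²) = √(144 + 121 + 256) = √521 ≈ 22.8254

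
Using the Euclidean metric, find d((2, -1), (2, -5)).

√(Σ(x_i - y_i)²) = √((2 - 2)² + (-1 - (-5))²)
= √(0² + 4²) = √(0 + 16) = √16 = 4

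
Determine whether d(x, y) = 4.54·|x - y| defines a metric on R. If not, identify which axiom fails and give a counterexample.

Yes. Since |x - y| is a metric on R and 4.54 > 0, the positive scalar multiple 4.54·|x - y| is also a metric: scaling by a positive constant preserves non-negativity, identity (d=0 ⟺ |x-y|=0 ⟺ x=y), symmetry, and the triangle inequality.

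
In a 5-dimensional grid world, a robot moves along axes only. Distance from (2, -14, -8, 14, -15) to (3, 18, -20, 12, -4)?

Σ|x_i - y_i| = |2 - 3| + |-14 - 18| + |-8 - (-20)| + |14 - 12| + |-15 - (-4)| = 1 + 32 + 12 + 2 + 11 = 58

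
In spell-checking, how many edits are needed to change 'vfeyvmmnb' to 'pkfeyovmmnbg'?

Let D[i][j] be the edit distance between the first i characters of 'vfeyvmmnb' and the first j characters of 'pkfeyovmmnbg', with D[i][0] = i, D[0][j] = j, and D[i][j] = D[i-1][j-1] if the characters match, else 1 + min(D[i-1][j], D[i][j-1], D[i-1][j-1]). Filling the table (rows: prefixes of 'vfeyvmmnb', columns: prefixes of 'pkfeyovmmnbg'):
     ε  p  k  f  e  y  o  v  m  m  n  b  g
  ε  0  1  2  3  4  5  6  7  8  9 10 11 12
  v  1  1  2  3  4  5  6  6  7  8  9 10 11
  f  2  2  2  2  3  4  5  6  7  8  9 10 11
  e  3  3  3  3  2  3  4  5  6  7  8  9 10
  y  4  4  4  4  3  2  3  4  5  6  7  8  9
  v  5  5  5  5  4  3  3  3  4  5  6  7  8
  m  6  6  6  6  5  4  4  4  3  4  5  6  7
  m  7  7  7  7  6  5  5  5  4  3  4  5  6
  n  8  8  8  8  7  6  6  6  5  4  3  4  5
  b  9  9  9  9  8  7  7  7  6  5  4  3  4
The bottom-right entry gives D[9][12] = 4, so no sequence of fewer than 4 edits works. Backtracking through the table gives one optimal edit sequence (4 edits):
  vfeyvmmnb → pvfeyvmmnb (ins p @1)
  pvfeyvmmnb → pkfeyvmmnb (sub v→k @2)
  pkfeyvmmnb → pkfeyovmmnb (ins o @6)
  pkfeyovmmnb → pkfeyovmmnbg (ins g @12)
Edit distance = 4.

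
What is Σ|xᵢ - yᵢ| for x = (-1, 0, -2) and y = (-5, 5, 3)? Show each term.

Σ|x_i - y_i| = |-1 - (-5)| + |0 - 5| + |-2 - 3| = 4 + 5 + 5 = 14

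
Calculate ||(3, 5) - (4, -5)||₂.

√(Σ(x_i - y_i)²) = √((3 - 4)² + (5 - (-5))²)
= √((-1)² + 10²) = √(1 + 100) = √101 ≈ 10.0499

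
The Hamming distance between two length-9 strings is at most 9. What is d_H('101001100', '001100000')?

Differing positions: 1, 4, 6, 7. Hamming distance = 4. The maximum possible Hamming distance for length-9 strings is 9, so d_H/9 = 4/9 ≈ 0.4444.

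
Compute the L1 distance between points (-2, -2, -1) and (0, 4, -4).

Σ|x_i - y_i| = |-2 - 0| + |-2 - 4| + |-1 - (-4)| = 2 + 6 + 3 = 11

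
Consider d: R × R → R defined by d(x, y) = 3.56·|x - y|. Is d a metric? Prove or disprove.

Yes. Since |x - y| is a metric on R and 3.56 > 0, the positive scalar multiple 3.56·|x - y| is also a metric: scaling by a positive constant preserves non-negativity, identity (d=0 ⟺ |x-y|=0 ⟺ x=y), symmetry, and the triangle inequality.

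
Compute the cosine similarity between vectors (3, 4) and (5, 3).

With u = (3, 4), v = (5, 3):
u·v = 3·5 + 4·3 = 15 + 12 = 27.
|u| = √(3² + 4²) = √25, |v| = √(5² + 3²) = √34, so |u||v| = √(25·34) = √850.
cos θ = (u·v)/(|u||v|) = 27/√850 ≈ 0.9261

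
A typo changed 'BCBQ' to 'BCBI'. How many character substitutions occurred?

Differing positions: 4. Hamming distance = 1.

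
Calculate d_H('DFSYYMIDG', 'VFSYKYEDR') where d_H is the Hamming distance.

Differing positions: 1, 5, 6, 7, 9. Hamming distance = 5.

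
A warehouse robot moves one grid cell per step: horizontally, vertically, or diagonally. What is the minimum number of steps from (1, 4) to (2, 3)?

max(|x_i - y_i|) = max(|1 - 2|, |4 - 3|) = max(1, 1) = 1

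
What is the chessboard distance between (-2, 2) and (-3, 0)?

max(|x_i - y_i|) = max(|-2 - (-3)|, |2 - 0|) = max(1, 2) = 2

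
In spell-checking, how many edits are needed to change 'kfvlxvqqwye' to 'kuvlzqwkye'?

Let D[i][j] be the edit distance between the first i characters of 'kfvlxvqqwye' and the first j characters of 'kuvlzqwkye', with D[i][0] = i, D[0][j] = j, and D[i][j] = D[i-1][j-1] if the characters match, else 1 + min(D[i-1][j], D[i][j-1], D[i-1][j-1]). Filling the table (rows: prefixes of 'kfvlxvqqwye', columns: prefixes of 'kuvlzqwkye'):
     ε  k  u  v  l  z  q  w  k  y  e
  ε  0  1  2  3  4  5  6  7  8  9 10
  k  1  0  1  2  3  4  5  6  7  8  9
  f  2  1  1  2  3  4  5  6  7  8  9
  v  3  2  2  1  2  3  4  5  6  7  8
  l  4  3  3  2  1  2  3  4  5  6  7
  x  5  4  4  3  2  2  3  4  5  6  7
  v  6  5  5  4  3  3  3  4  5  6  7
  q  7  6  6  5  4  4  3  4  5  6  7
  q  8  7  7  6  5  5  4  4  5  6  7
  w  9  8  8  7  6  6  5  4  5  6  7
  y 10  9  9  8  7  7  6  5  5  5  6
  e 11 10 10  9  8  8  7  6  6  6  5
The bottom-right entry gives D[11][10] = 5, so no sequence of fewer than 5 edits works. Backtracking through the table gives one optimal edit sequence (5 edits):
  kfvlxvqqwye → kuvlxvqqwye (sub f→u @2)
  kuvlxvqqwye → kuvlvqqwye (del x @5)
  kuvlvqqwye → kuvlzqqwye (sub v→z @5)
  kuvlzqqwye → kuvlzqwwye (sub q→w @7)
  kuvlzqwwye → kuvlzqwkye (sub w→k @8)
Edit distance = 5.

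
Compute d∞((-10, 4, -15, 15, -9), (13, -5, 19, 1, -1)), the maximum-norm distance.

max(|x_i - y_i|) = max(|-10 - 13|, |4 - (-5)|, |-15 - 19|, |15 - 1|, |-9 - (-1)|) = max(23, 9, 34, 14, 8) = 34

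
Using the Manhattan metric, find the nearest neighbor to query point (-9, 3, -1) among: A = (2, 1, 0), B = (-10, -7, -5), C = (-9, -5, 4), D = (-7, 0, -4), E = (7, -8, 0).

Distances: d(A) = 14, d(B) = 15, d(C) = 13, d(D) = 8, d(E) = 28. Nearest: D = (-7, 0, -4) with distance 8.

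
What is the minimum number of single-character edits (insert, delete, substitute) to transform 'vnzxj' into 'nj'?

Let D[i][j] be the edit distance between the first i characters of 'vnzxj' and the first j characters of 'nj', with D[i][0] = i, D[0][j] = j, and D[i][j] = D[i-1][j-1] if the characters match, else 1 + min(D[i-1][j], D[i][j-1], D[i-1][j-1]). Filling the table (rows: prefixes of 'vnzxj', columns: prefixes of 'nj'):
     ε  n  j
  ε  0  1  2
  v  1  1  2
  n  2  1  2
  z  3  2  2
  x  4  3  3
  j  5  4  3
The bottom-right entry gives D[5][2] = 3, so no sequence of fewer than 3 edits works. Backtracking through the table gives one optimal edit sequence (3 edits):
  vnzxj → nzxj (del v @1)
  nzxj → nxj (del z @2)
  nxj → nj (del x @2)
Edit distance = 3.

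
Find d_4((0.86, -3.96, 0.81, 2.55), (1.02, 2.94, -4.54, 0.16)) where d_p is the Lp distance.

(Σ|x_i - y_i|^4)^(1/4) = (|0.86 - 1.02|^4 + |-3.96 - 2.94|^4 + |0.81 - (-4.54)|^4 + |2.55 - 0.16|^4)^(1/4)
= (0.16^4 + 6.9^4 + 5.35^4 + 2.39^4)^(1/4) ≈ (0.0007 + 2266.7121 + 819.2475 + 32.6281)^(1/4) = (3118.5884)^(1/4) ≈ 7.4729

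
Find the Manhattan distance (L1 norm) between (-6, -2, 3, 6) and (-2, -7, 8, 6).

Σ|x_i - y_i| = |-6 - (-2)| + |-2 - (-7)| + |3 - 8| + |6 - 6| = 4 + 5 + 5 + 0 = 14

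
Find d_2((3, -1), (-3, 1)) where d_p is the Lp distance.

(Σ|x_i - y_i|^2)^(1/2) = (|3 - (-3)|^2 + |-1 - 1|^2)^(1/2)
= (6^2 + 2^2)^(1/2) = (36 + 4)^(1/2) = (40)^(1/2) ≈ 6.3246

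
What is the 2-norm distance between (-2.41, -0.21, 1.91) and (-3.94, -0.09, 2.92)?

(Σ|x_i - y_i|^2)^(1/2) = (|-2.41 - (-3.94)|^2 + |-0.21 - (-0.09)|^2 + |1.91 - 2.92|^2)^(1/2)
= (1.53^2 + 0.12^2 + 1.01^2)^(1/2) = (2.3409 + 0.0144 + 1.0201)^(1/2) = (3.3754)^(1/2) ≈ 1.8372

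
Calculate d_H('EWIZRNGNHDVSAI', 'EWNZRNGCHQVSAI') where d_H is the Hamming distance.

Differing positions: 3, 8, 10. Hamming distance = 3.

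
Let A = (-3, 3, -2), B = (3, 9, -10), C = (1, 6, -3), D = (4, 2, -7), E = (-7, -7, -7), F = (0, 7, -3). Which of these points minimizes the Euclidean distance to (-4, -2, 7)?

Distances: d(A) ≈ 10.3441, d(B) ≈ 21.4243, d(C) ≈ 13.7477, d(D) ≈ 16.6132, d(E) ≈ 15.1658, d(F) ≈ 14.0357. Nearest: A = (-3, 3, -2) with distance 10.3441.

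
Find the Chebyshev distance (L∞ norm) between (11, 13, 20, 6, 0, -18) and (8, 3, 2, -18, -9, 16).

max(|x_i - y_i|) = max(|11 - 8|, |13 - 3|, |20 - 2|, |6 - (-18)|, |0 - (-9)|, |-18 - 16|) = max(3, 10, 18, 24, 9, 34) = 34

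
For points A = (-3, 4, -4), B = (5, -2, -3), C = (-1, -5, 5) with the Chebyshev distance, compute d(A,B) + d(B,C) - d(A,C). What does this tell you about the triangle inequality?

d(A,B) = max(8, 6, 1) = 8, d(B,C) = max(6, 3, 8) = 8, d(A,C) = max(2, 9, 9) = 9.
d(A,B) + d(B,C) - d(A,C) = 8 + 8 - 9 = 16 - 9 = 7. This is ≥ 0, so the triangle inequality holds for these points.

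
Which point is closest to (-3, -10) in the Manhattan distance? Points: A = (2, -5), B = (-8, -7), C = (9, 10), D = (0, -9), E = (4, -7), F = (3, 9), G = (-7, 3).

Distances: d(A) = 10, d(B) = 8, d(C) = 32, d(D) = 4, d(E) = 10, d(F) = 25, d(G) = 17. Nearest: D = (0, -9) with distance 4.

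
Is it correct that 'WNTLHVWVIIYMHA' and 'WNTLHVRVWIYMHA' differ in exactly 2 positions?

Differing positions: 7, 9. Hamming distance = 2, so the claim is true.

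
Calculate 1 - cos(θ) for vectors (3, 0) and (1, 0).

With u = (3, 0), v = (1, 0):
u·v = 3·1 + 0·0 = 3 + 0 = 3.
|u| = √(3² + 0²) = √9, |v| = √(1² + 0²) = √1, so |u||v| = √(9·1) = √9 = 3.
cos θ = (u·v)/(|u||v|) = 3/3 = 1
Cosine distance = 1 - cos θ = 1 - 1 = 0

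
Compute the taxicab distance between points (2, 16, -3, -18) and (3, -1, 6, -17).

Σ|x_i - y_i| = |2 - 3| + |16 - (-1)| + |-3 - 6| + |-18 - (-17)| = 1 + 17 + 9 + 1 = 28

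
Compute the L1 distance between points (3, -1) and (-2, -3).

Σ|x_i - y_i| = |3 - (-2)| + |-1 - (-3)| = 5 + 2 = 7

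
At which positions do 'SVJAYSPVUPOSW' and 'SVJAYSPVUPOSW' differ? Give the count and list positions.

Differing positions: none. Hamming distance = 0.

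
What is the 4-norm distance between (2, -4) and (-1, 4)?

(Σ|x_i - y_i|^4)^(1/4) = (|2 - (-1)|^4 + |-4 - 4|^4)^(1/4)
= (3^4 + 8^4)^(1/4) = (81 + 4096)^(1/4) = (4177)^(1/4) ≈ 8.0393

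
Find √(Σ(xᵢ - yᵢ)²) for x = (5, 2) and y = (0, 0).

√(Σ(x_i - y_i)²) = √((5 - 0)² + (2 - 0)²)
= √(5² + 2²) = √(25 + 4) = √29 ≈ 5.3852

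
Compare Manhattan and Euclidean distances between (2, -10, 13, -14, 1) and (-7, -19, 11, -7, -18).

L1 = |2 - (-7)| + |-10 - (-19)| + |13 - 11| + |-14 - (-7)| + |1 - (-18)| = 9 + 9 + 2 + 7 + 19 = 46
L2 = √(9² + 9² + 2² + 7² + 19²) = √576 = 24
L1 ≥ L2 always (equality iff movement is along one axis); L1 > L2 here.
Ratio L1/L2 = 46/24 ≈ 1.9167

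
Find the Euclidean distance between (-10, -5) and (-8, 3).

√(Σ(x_i - y_i)²) = √((-10 - (-8))² + (-5 - 3)²)
= √((-2)² + (-8)²) = √(4 + 64) = √68 ≈ 8.2462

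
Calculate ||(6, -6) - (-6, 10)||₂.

√(Σ(x_i - y_i)²) = √((6 - (-6))² + (-6 - 10)²)
= √(12² + (-16)²) = √(144 + 256) = √400 = 20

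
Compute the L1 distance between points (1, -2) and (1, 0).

Σ|x_i - y_i| = |1 - 1| + |-2 - 0| = 0 + 2 = 2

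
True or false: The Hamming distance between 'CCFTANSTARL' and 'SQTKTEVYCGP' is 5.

Differing positions: 1, 2, 3, 4, 5, 6, 7, 8, 9, 10, 11. Hamming distance = 11, so the claim that d_H = 5 is false.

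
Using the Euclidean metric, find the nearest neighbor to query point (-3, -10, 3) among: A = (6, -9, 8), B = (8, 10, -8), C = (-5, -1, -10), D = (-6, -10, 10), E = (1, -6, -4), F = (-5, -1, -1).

Distances: d(A) ≈ 10.3441, d(B) ≈ 25.3377, d(C) ≈ 15.9374, d(D) ≈ 7.6158, d(E) = 9, d(F) ≈ 10.0499. Nearest: D = (-6, -10, 10) with distance 7.6158.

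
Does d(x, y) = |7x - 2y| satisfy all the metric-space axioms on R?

No. d fails symmetry: d(5, 9) = |7·5 - 2·9| = |17| = 17, but d(9, 5) = |7·9 - 2·5| = |53| = 53. Since 17 ≠ 53, d(x,y) ≠ d(y,x) in general.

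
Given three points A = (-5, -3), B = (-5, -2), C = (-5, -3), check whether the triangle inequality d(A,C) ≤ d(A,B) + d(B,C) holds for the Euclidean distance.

d(A,B) = √(0² + 1²) = √1 = 1, d(B,C) = √(0² + 1²) = √1 = 1, d(A,C) = √(0² + 0²) = √0 = 0.
d(A,C) = 0 ≤ 1 + 1 = 2. Triangle inequality is satisfied.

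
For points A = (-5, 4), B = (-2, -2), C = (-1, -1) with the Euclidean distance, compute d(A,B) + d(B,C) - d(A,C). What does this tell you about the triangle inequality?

d(A,B) = √(3² + 6²) = √45 ≈ 6.7082, d(B,C) = √(1² + 1²) = √2 ≈ 1.4142, d(A,C) = √(4² + 5²) = √41 ≈ 6.4031.
d(A,B) + d(B,C) - d(A,C) = 6.7082 + 1.4142 - 6.4031 = 8.1224 - 6.4031 = 1.7193 (to 4 decimal places). This is ≥ 0, so the triangle inequality holds for these points.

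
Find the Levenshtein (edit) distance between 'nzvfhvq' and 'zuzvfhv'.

Let D[i][j] be the edit distance between the first i characters of 'nzvfhvq' and the first j characters of 'zuzvfhv', with D[i][0] = i, D[0][j] = j, and D[i][j] = D[i-1][j-1] if the characters match, else 1 + min(D[i-1][j], D[i][j-1], D[i-1][j-1]). Filling the table (rows: prefixes of 'nzvfhvq', columns: prefixes of 'zuzvfhv'):
     ε  z  u  z  v  f  h  v
  ε  0  1  2  3  4  5  6  7
  n  1  1  2  3  4  5  6  7
  z  2  1  2  2  3  4  5  6
  v  3  2  2  3  2  3  4  5
  f  4  3  3  3  3  2  3  4
  h  5  4  4  4  4  3  2  3
  v  6  5  5  5  4  4  3  2
  q  7  6  6  6  5  5  4  3
The bottom-right entry gives D[7][7] = 3, so no sequence of fewer than 3 edits works. Backtracking through the table gives one optimal edit sequence (3 edits):
  nzvfhvq → znzvfhvq (ins z @1)
  znzvfhvq → zuzvfhvq (sub n→u @2)
  zuzvfhvq → zuzvfhv (del q @8)
Edit distance = 3.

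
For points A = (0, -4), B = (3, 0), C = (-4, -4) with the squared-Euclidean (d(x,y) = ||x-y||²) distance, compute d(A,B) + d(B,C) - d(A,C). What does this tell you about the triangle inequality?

d(A,B) = 3² + 4² = 25, d(B,C) = 7² + 4² = 65, d(A,C) = 4² + 0² = 16.
d(A,B) + d(B,C) - d(A,C) = 25 + 65 - 16 = 90 - 16 = 74. This is ≥ 0, so the triangle inequality holds for these points.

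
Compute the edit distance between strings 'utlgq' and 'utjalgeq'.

Let D[i][j] be the edit distance between the first i characters of 'utlgq' and the first j characters of 'utjalgeq', with D[i][0] = i, D[0][j] = j, and D[i][j] = D[i-1][j-1] if the characters match, else 1 + min(D[i-1][j], D[i][j-1], D[i-1][j-1]). Filling the table (rows: prefixes of 'utlgq', columns: prefixes of 'utjalgeq'):
     ε  u  t  j  a  l  g  e  q
  ε  0  1  2  3  4  5  6  7  8
  u  1  0  1  2  3  4  5  6  7
  t  2  1  0  1  2  3  4  5  6
  l  3  2  1  1  2  2  3  4  5
  g  4  3  2  2  2  3  2  3  4
  q  5  4  3  3  3  3  3  3  3
The bottom-right entry gives D[5][8] = 3, so no sequence of fewer than 3 edits works. Backtracking through the table gives one optimal edit sequence (3 edits):
  utlgq → utjlgq (ins j @3)
  utjlgq → utjalgq (ins a @4)
  utjalgq → utjalgeq (ins e @7)
Edit distance = 3.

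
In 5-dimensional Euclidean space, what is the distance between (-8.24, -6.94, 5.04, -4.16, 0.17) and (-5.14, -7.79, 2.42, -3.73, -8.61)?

√(Σ(x_i - y_i)²) = √((-8.24 - (-5.14))² + (-6.94 - (-7.79))² + (5.04 - 2.42)² + (-4.16 - (-3.73))² + (0.17 - (-8.61))²)
= √((-3.1)² + 0.85² + 2.62² + (-0.43)² + 8.78²) = √(9.61 + 0.7225 + 6.8644 + 0.1849 + 77.0884) = √94.4702 ≈ 9.7196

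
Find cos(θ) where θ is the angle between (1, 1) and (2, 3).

With u = (1, 1), v = (2, 3):
u·v = 1·2 + 1·3 = 2 + 3 = 5.
|u| = √(1² + 1²) = √2, |v| = √(2² + 3²) = √13, so |u||v| = √(2·13) = √26.
cos θ = (u·v)/(|u||v|) = 5/√26 ≈ 0.9806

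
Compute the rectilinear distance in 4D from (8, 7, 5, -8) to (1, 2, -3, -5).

Σ|x_i - y_i| = |8 - 1| + |7 - 2| + |5 - (-3)| + |-8 - (-5)| = 7 + 5 + 8 + 3 = 23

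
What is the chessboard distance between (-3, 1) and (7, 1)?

max(|x_i - y_i|) = max(|-3 - 7|, |1 - 1|) = max(10, 0) = 10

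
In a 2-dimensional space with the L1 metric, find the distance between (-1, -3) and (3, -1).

Σ|x_i - y_i| = |-1 - 3| + |-3 - (-1)| = 4 + 2 = 6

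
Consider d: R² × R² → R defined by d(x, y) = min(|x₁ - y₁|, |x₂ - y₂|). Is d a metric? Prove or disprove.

No. d fails identity of indiscernibles: take x = (-1, 0) and y = (-1, 4). Then d(x,y) = min(|-1 - (-1)|, |0 - 4|) = min(0, 4) = 0, yet x ≠ y.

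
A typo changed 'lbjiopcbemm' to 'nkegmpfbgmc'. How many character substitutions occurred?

Differing positions: 1, 2, 3, 4, 5, 7, 9, 11. Hamming distance = 8.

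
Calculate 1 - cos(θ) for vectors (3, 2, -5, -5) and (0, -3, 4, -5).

With u = (3, 2, -5, -5), v = (0, -3, 4, -5):
u·v = 3·0 + 2·(-3) + (-5)·4 + (-5)·(-5) = 0 + (-6) + (-20) + 25 = -1.
|u| = √(3² + 2² + (-5)² + (-5)²) = √63, |v| = √(0² + (-3)² + 4² + (-5)²) = √50, so |u||v| = √(63·50) = √3150.
cos θ = (u·v)/(|u||v|) = -1/√3150 ≈ -0.0178
Cosine distance = 1 - cos θ ≈ 1 - (-0.0178) = 1.0178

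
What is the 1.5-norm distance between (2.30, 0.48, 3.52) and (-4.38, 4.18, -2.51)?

(Σ|x_i - y_i|^1.5)^(1/1.5) = (|2.3 - (-4.38)|^1.5 + |0.48 - 4.18|^1.5 + |3.52 - (-2.51)|^1.5)^(1/1.5)
= (6.68^1.5 + 3.7^1.5 + 6.03^1.5)^(1/1.5) ≈ (17.2649 + 7.1171 + 14.8073)^(1/1.5) = (39.1893)^(1/1.5) ≈ 11.5375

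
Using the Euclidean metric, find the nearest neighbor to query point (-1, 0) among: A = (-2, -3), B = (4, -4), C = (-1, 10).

Distances: d(A) ≈ 3.1623, d(B) ≈ 6.4031, d(C) = 10. Nearest: A = (-2, -3) with distance 3.1623.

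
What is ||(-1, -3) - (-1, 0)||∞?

max(|x_i - y_i|) = max(|-1 - (-1)|, |-3 - 0|) = max(0, 3) = 3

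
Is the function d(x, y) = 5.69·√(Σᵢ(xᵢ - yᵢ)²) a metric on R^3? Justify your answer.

Yes. The L2 (Euclidean) norm induces a metric on R^3, and multiplying a metric by a positive constant 5.69 > 0 preserves all four axioms: non-negativity (5.69·||x-y|| ≥ 0), identity (5.69·||x-y|| = 0 ⟺ ||x-y|| = 0 ⟺ x = y), symmetry (||x-y|| = ||y-x||), and the triangle inequality (5.69·||x-z|| ≤ 5.69·||x-y|| + 5.69·||y-z||). So d is a metric.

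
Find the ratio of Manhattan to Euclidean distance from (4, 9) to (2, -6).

L1 = |4 - 2| + |9 - (-6)| = 2 + 15 = 17
L2 = √(2² + 15²) = √229 ≈ 15.1327
L1 ≥ L2 always (equality iff movement is along one axis); L1 > L2 here.
Ratio L1/L2 = 17/√229 ≈ 1.1234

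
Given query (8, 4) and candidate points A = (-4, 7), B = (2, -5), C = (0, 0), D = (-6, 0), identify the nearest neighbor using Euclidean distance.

Distances: d(A) ≈ 12.3693, d(B) ≈ 10.8167, d(C) ≈ 8.9443, d(D) ≈ 14.5602. Nearest: C = (0, 0) with distance 8.9443.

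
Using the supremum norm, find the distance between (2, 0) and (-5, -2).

max(|x_i - y_i|) = max(|2 - (-5)|, |0 - (-2)|) = max(7, 2) = 7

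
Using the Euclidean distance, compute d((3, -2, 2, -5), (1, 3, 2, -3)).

(Σ|x_i - y_i|^2)^(1/2) = (|3 - 1|^2 + |-2 - 3|^2 + |2 - 2|^2 + |-5 - (-3)|^2)^(1/2)
= (2^2 + 5^2 + 0^2 + 2^2)^(1/2) = (4 + 25 + 0 + 4)^(1/2) = (33)^(1/2) ≈ 5.7446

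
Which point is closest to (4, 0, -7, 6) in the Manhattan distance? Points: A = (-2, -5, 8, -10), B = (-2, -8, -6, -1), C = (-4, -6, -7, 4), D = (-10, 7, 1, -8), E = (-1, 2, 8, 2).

Distances: d(A) = 42, d(B) = 22, d(C) = 16, d(D) = 43, d(E) = 26. Nearest: C = (-4, -6, -7, 4) with distance 16.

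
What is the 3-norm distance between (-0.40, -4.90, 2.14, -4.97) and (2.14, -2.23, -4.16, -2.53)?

(Σ|x_i - y_i|^3)^(1/3) = (|-0.4 - 2.14|^3 + |-4.9 - (-2.23)|^3 + |2.14 - (-4.16)|^3 + |-4.97 - (-2.53)|^3)^(1/3)
= (2.54^3 + 2.67^3 + 6.3^3 + 2.44^3)^(1/3) ≈ (16.3871 + 19.0342 + 250.047 + 14.5268)^(1/3) = (299.9951)^(1/3) ≈ 6.6943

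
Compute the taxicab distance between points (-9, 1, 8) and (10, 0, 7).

Σ|x_i - y_i| = |-9 - 10| + |1 - 0| + |8 - 7| = 19 + 1 + 1 = 21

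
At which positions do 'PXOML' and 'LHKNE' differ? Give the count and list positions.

Differing positions: 1, 2, 3, 4, 5. Hamming distance = 5.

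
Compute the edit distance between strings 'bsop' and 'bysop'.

Let D[i][j] be the edit distance between the first i characters of 'bsop' and the first j characters of 'bysop', with D[i][0] = i, D[0][j] = j, and D[i][j] = D[i-1][j-1] if the characters match, else 1 + min(D[i-1][j], D[i][j-1], D[i-1][j-1]). Filling the table (rows: prefixes of 'bsop', columns: prefixes of 'bysop'):
     ε  b  y  s  o  p
  ε  0  1  2  3  4  5
  b  1  0  1  2  3  4
  s  2  1  1  1  2  3
  o  3  2  2  2  1  2
  p  4  3  3  3  2  1
The bottom-right entry gives D[4][5] = 1, so no sequence of fewer than 1 edit works. Backtracking through the table gives one optimal edit sequence (1 edit):
  bsop → bysop (ins y @2)
Edit distance = 1.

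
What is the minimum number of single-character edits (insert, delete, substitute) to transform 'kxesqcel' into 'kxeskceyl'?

Let D[i][j] be the edit distance between the first i characters of 'kxesqcel' and the first j characters of 'kxeskceyl', with D[i][0] = i, D[0][j] = j, and D[i][j] = D[i-1][j-1] if the characters match, else 1 + min(D[i-1][j], D[i][j-1], D[i-1][j-1]). Filling the table (rows: prefixes of 'kxesqcel', columns: prefixes of 'kxeskceyl'):
     ε  k  x  e  s  k  c  e  y  l
  ε  0  1  2  3  4  5  6  7  8  9
  k  1  0  1  2  3  4  5  6  7  8
  x  2  1  0  1  2  3  4  5  6  7
  e  3  2  1  0  1  2  3  4  5  6
  s  4  3  2  1  0  1  2  3  4  5
  q  5  4  3  2  1  1  2  3  4  5
  c  6  5  4  3  2  2  1  2  3  4
  e  7  6  5  4  3  3  2  1  2  3
  l  8  7  6  5  4  4  3  2  2  2
The bottom-right entry gives D[8][9] = 2, so no sequence of fewer than 2 edits works. Backtracking through the table gives one optimal edit sequence (2 edits):
  kxesqcel → kxeskcel (sub q→k @5)
  kxeskcel → kxeskceyl (ins y @8)
Edit distance = 2.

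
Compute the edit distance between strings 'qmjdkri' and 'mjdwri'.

Let D[i][j] be the edit distance between the first i characters of 'qmjdkri' and the first j characters of 'mjdwri', with D[i][0] = i, D[0][j] = j, and D[i][j] = D[i-1][j-1] if the characters match, else 1 + min(D[i-1][j], D[i][j-1], D[i-1][j-1]). Filling the table (rows: prefixes of 'qmjdkri', columns: prefixes of 'mjdwri'):
     ε  m  j  d  w  r  i
  ε  0  1  2  3  4  5  6
  q  1  1  2  3  4  5  6
  m  2  1  2  3  4  5  6
  j  3  2  1  2  3  4  5
  d  4  3  2  1  2  3  4
  k  5  4  3  2  2  3  4
  r  6  5  4  3  3  2  3
  i  7  6  5  4  4  3  2
The bottom-right entry gives D[7][6] = 2, so no sequence of fewer than 2 edits works. Backtracking through the table gives one optimal edit sequence (2 edits):
  qmjdkri → mjdkri (del q @1)
  mjdkri → mjdwri (sub k→w @4)
Edit distance = 2.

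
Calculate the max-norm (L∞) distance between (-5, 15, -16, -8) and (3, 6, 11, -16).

max(|x_i - y_i|) = max(|-5 - 3|, |15 - 6|, |-16 - 11|, |-8 - (-16)|) = max(8, 9, 27, 8) = 27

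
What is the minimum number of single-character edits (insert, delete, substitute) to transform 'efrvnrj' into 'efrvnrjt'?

Let D[i][j] be the edit distance between the first i characters of 'efrvnrj' and the first j characters of 'efrvnrjt', with D[i][0] = i, D[0][j] = j, and D[i][j] = D[i-1][j-1] if the characters match, else 1 + min(D[i-1][j], D[i][j-1], D[i-1][j-1]). Filling the table (rows: prefixes of 'efrvnrj', columns: prefixes of 'efrvnrjt'):
     ε  e  f  r  v  n  r  j  t
  ε  0  1  2  3  4  5  6  7  8
  e  1  0  1  2  3  4  5  6  7
  f  2  1  0  1  2  3  4  5  6
  r  3  2  1  0  1  2  3  4  5
  v  4  3  2  1  0  1  2  3  4
  n  5  4  3  2  1  0  1  2  3
  r  6  5  4  3  2  1  0  1  2
  j  7  6  5  4  3  2  1  0  1
The bottom-right entry gives D[7][8] = 1, so no sequence of fewer than 1 edit works. Backtracking through the table gives one optimal edit sequence (1 edit):
  efrvnrj → efrvnrjt (ins t @8)
Edit distance = 1.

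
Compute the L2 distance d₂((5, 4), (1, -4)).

√(Σ(x_i - y_i)²) = √((5 - 1)² + (4 - (-4))²)
= √(4² + 8²) = √(16 + 64) = √80 ≈ 8.9443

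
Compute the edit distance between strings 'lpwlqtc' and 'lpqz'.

Let D[i][j] be the edit distance between the first i characters of 'lpwlqtc' and the first j characters of 'lpqz', with D[i][0] = i, D[0][j] = j, and D[i][j] = D[i-1][j-1] if the characters match, else 1 + min(D[i-1][j], D[i][j-1], D[i-1][j-1]). Filling the table (rows: prefixes of 'lpwlqtc', columns: prefixes of 'lpqz'):
     ε  l  p  q  z
  ε  0  1  2  3  4
  l  1  0  1  2  3
  p  2  1  0  1  2
  w  3  2  1  1  2
  l  4  3  2  2  2
  q  5  4  3  2  3
  t  6  5  4  3  3
  c  7  6  5  4  4
The bottom-right entry gives D[7][4] = 4, so no sequence of fewer than 4 edits works. Backtracking through the table gives one optimal edit sequence (4 edits):
  lpwlqtc → lplqtc (del w @3)
  lplqtc → lpqtc (del l @3)
  lpqtc → lpqc (del t @4)
  lpqc → lpqz (sub c→z @4)
Edit distance = 4.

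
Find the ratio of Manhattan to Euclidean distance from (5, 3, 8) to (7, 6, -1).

L1 = |5 - 7| + |3 - 6| + |8 - (-1)| = 2 + 3 + 9 = 14
L2 = √(2² + 3² + 9²) = √94 ≈ 9.6954
L1 ≥ L2 always (equality iff movement is along one axis); L1 > L2 here.
Ratio L1/L2 = 14/√94 ≈ 1.444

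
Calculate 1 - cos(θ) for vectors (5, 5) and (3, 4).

With u = (5, 5), v = (3, 4):
u·v = 5·3 + 5·4 = 15 + 20 = 35.
|u| = √(5² + 5²) = √50, |v| = √(3² + 4²) = √25, so |u||v| = √(50·25) = √1250.
cos θ = (u·v)/(|u||v|) = 35/√1250 ≈ 0.9899
Cosine distance = 1 - cos θ ≈ 1 - 0.9899 = 0.0101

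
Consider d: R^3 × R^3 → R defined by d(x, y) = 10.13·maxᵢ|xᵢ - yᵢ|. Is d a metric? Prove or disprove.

Yes. The L∞ (Chebyshev) norm induces a metric on R^3, and multiplying a metric by a positive constant 10.13 > 0 preserves all four axioms: non-negativity (10.13·||x-y|| ≥ 0), identity (10.13·||x-y|| = 0 ⟺ ||x-y|| = 0 ⟺ x = y), symmetry (||x-y|| = ||y-x||), and the triangle inequality (10.13·||x-z|| ≤ 10.13·||x-y|| + 10.13·||y-z||). So d is a metric.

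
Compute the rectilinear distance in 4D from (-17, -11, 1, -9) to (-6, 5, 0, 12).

Σ|x_i - y_i| = |-17 - (-6)| + |-11 - 5| + |1 - 0| + |-9 - 12| = 11 + 16 + 1 + 21 = 49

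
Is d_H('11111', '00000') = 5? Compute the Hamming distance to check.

Differing positions: 1, 2, 3, 4, 5. Hamming distance = 5, so the claim is true.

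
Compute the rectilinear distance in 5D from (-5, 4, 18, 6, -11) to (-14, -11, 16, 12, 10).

Σ|x_i - y_i| = |-5 - (-14)| + |4 - (-11)| + |18 - 16| + |6 - 12| + |-11 - 10| = 9 + 15 + 2 + 6 + 21 = 53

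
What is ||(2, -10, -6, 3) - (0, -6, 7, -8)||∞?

max(|x_i - y_i|) = max(|2 - 0|, |-10 - (-6)|, |-6 - 7|, |3 - (-8)|) = max(2, 4, 13, 11) = 13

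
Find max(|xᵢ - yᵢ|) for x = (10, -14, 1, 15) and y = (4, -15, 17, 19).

max(|x_i - y_i|) = max(|10 - 4|, |-14 - (-15)|, |1 - 17|, |15 - 19|) = max(6, 1, 16, 4) = 16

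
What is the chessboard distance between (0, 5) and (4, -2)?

max(|x_i - y_i|) = max(|0 - 4|, |5 - (-2)|) = max(4, 7) = 7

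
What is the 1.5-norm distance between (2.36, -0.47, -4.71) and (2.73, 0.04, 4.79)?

(Σ|x_i - y_i|^1.5)^(1/1.5) = (|2.36 - 2.73|^1.5 + |-0.47 - 0.04|^1.5 + |-4.71 - 4.79|^1.5)^(1/1.5)
= (0.37^1.5 + 0.51^1.5 + 9.5^1.5)^(1/1.5) ≈ (0.2251 + 0.3642 + 29.281)^(1/1.5) = (29.8703)^(1/1.5) ≈ 9.627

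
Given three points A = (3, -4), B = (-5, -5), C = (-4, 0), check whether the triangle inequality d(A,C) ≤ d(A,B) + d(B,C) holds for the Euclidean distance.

d(A,B) = √(8² + 1²) = √65 ≈ 8.0623, d(B,C) = √(1² + 5²) = √26 ≈ 5.099, d(A,C) = √(7² + 4²) = √65 ≈ 8.0623.
d(A,C) ≈ 8.0623 ≤ 8.0623 + 5.099 = 13.1613. Triangle inequality is satisfied.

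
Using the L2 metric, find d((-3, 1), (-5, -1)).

√(Σ(x_i - y_i)²) = √((-3 - (-5))² + (1 - (-1))²)
= √(2² + 2²) = √(4 + 4) = √8 ≈ 2.8284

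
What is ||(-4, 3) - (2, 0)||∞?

max(|x_i - y_i|) = max(|-4 - 2|, |3 - 0|) = max(6, 3) = 6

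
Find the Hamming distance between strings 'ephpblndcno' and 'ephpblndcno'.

Differing positions: none. Hamming distance = 0.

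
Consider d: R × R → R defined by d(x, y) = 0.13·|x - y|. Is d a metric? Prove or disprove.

Yes. Since |x - y| is a metric on R and 0.13 > 0, the positive scalar multiple 0.13·|x - y| is also a metric: scaling by a positive constant preserves non-negativity, identity (d=0 ⟺ |x-y|=0 ⟺ x=y), symmetry, and the triangle inequality.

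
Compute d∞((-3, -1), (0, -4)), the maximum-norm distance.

max(|x_i - y_i|) = max(|-3 - 0|, |-1 - (-4)|) = max(3, 3) = 3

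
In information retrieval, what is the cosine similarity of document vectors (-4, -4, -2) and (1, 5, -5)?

With u = (-4, -4, -2), v = (1, 5, -5):
u·v = (-4)·1 + (-4)·5 + (-2)·(-5) = (-4) + (-20) + 10 = -14.
|u| = √((-4)² + (-4)² + (-2)²) = √36, |v| = √(1² + 5² + (-5)²) = √51, so |u||v| = √(36·51) = √1836.
cos θ = (u·v)/(|u||v|) = -14/√1836 ≈ -0.3267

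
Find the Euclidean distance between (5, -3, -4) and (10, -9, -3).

√(Σ(x_i - y_i)²) = √((5 - 10)² + (-3 - (-9))² + (-4 - (-3))²)
= √((-5)² + 6² + (-1)²) = √(25 + 36 + 1) = √62 ≈ 7.874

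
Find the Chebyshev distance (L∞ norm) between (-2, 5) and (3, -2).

max(|x_i - y_i|) = max(|-2 - 3|, |5 - (-2)|) = max(5, 7) = 7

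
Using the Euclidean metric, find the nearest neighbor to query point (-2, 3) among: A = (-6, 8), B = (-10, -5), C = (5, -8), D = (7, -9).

Distances: d(A) ≈ 6.4031, d(B) ≈ 11.3137, d(C) ≈ 13.0384, d(D) = 15. Nearest: A = (-6, 8) with distance 6.4031.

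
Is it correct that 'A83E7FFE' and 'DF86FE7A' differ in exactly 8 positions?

Differing positions: 1, 2, 3, 4, 5, 6, 7, 8. Hamming distance = 8, so the claim is true.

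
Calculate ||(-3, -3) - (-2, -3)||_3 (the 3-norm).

(Σ|x_i - y_i|^3)^(1/3) = (|-3 - (-2)|^3 + |-3 - (-3)|^3)^(1/3)
= (1^3 + 0^3)^(1/3) = (1 + 0)^(1/3) = (1)^(1/3) = 1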